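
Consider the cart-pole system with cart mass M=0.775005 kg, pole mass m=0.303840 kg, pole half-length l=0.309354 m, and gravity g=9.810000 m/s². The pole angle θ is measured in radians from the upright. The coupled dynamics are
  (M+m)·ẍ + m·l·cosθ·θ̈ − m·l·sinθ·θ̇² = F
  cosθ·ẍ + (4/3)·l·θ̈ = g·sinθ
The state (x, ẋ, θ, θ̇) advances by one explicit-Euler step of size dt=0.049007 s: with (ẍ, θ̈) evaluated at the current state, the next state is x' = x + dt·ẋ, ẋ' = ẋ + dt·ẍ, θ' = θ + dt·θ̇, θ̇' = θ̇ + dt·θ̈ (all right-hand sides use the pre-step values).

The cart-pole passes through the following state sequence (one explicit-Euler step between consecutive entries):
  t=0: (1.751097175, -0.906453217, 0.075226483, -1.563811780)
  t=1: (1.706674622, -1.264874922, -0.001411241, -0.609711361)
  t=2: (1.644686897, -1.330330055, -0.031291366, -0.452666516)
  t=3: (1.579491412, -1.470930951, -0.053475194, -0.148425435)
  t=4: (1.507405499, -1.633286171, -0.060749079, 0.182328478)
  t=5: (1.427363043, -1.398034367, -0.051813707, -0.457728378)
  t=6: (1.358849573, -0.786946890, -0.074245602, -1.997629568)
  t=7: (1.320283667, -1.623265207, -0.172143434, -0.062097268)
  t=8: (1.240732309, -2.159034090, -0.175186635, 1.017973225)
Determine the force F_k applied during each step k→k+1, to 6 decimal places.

step 0→1:
  ẍ = (ẋ'−ẋ)/dt = (-1.264874922−-0.906453217)/0.049007 = -7.313684
  θ̈ = (θ̇'−θ̇)/dt = (-0.609711361−-1.563811780)/0.049007 = 19.468656
  sinθ=0.075156, cosθ=0.997172
  F = (M+m)·ẍ + m·l·cosθ·θ̈ − m·l·sinθ·θ̇² = -7.890331 + 1.824764 − 0.017276 = -6.082843
step 1→2:
  ẍ = (ẋ'−ẋ)/dt = (-1.330330055−-1.264874922)/0.049007 = -1.335628
  θ̈ = (θ̇'−θ̇)/dt = (-0.452666516−-0.609711361)/0.049007 = 3.204539
  sinθ=-0.001411, cosθ=0.999999
  F = (M+m)·ẍ + m·l·cosθ·θ̈ − m·l·sinθ·θ̇² = -1.440936 + 0.301208 − -0.000049 = -1.139679
step 2→3:
  ẍ = (ẋ'−ẋ)/dt = (-1.470930951−-1.330330055)/0.049007 = -2.868996
  θ̈ = (θ̇'−θ̇)/dt = (-0.148425435−-0.452666516)/0.049007 = 6.208115
  sinθ=-0.031286, cosθ=0.999510
  F = (M+m)·ẍ + m·l·cosθ·θ̈ − m·l·sinθ·θ̇² = -3.095202 + 0.583241 − -0.000603 = -2.511359
step 3→4:
  ẍ = (ẋ'−ẋ)/dt = (-1.633286171−-1.470930951)/0.049007 = -3.312899
  θ̈ = (θ̇'−θ̇)/dt = (0.182328478−-0.148425435)/0.049007 = 6.749116
  sinθ=-0.053450, cosθ=0.998571
  F = (M+m)·ẍ + m·l·cosθ·θ̈ − m·l·sinθ·θ̇² = -3.574104 + 0.633470 − -0.000111 = -2.940523
step 4→5:
  ẍ = (ẋ'−ẋ)/dt = (-1.398034367−-1.633286171)/0.049007 = 4.800371
  θ̈ = (θ̇'−θ̇)/dt = (-0.457728378−0.182328478)/0.049007 = -13.060519
  sinθ=-0.060712, cosθ=0.998155
  F = (M+m)·ẍ + m·l·cosθ·θ̈ − m·l·sinθ·θ̇² = 5.178857 + -1.225347 − -0.000190 = 3.953699
step 5→6:
  ẍ = (ẋ'−ẋ)/dt = (-0.786946890−-1.398034367)/0.049007 = 12.469392
  θ̈ = (θ̇'−θ̇)/dt = (-1.997629568−-0.457728378)/0.049007 = -31.422066
  sinθ=-0.051791, cosθ=0.998658
  F = (M+m)·ẍ + m·l·cosθ·θ̈ − m·l·sinθ·θ̇² = 13.452541 + -2.949526 − -0.001020 = 10.504035
step 6→7:
  ẍ = (ẋ'−ẋ)/dt = (-1.623265207−-0.786946890)/0.049007 = -17.065283
  θ̈ = (θ̇'−θ̇)/dt = (-0.062097268−-1.997629568)/0.049007 = 39.495017
  sinθ=-0.074177, cosθ=0.997245
  F = (M+m)·ẍ + m·l·cosθ·θ̈ − m·l·sinθ·θ̇² = -18.410795 + 3.702072 − -0.027823 = -14.680900
step 7→8:
  ẍ = (ẋ'−ẋ)/dt = (-2.159034090−-1.623265207)/0.049007 = -10.932497
  θ̈ = (θ̇'−θ̇)/dt = (1.017973225−-0.062097268)/0.049007 = 22.039107
  sinθ=-0.171294, cosθ=0.985220
  F = (M+m)·ẍ + m·l·cosθ·θ̈ − m·l·sinθ·θ̇² = -11.794470 + 2.040929 − -0.000062 = -9.753479

F_0 = -6.082843 N
F_1 = -1.139679 N
F_2 = -2.511359 N
F_3 = -2.940523 N
F_4 = 3.953699 N
F_5 = 10.504035 N
F_6 = -14.680900 N
F_7 = -9.753479 N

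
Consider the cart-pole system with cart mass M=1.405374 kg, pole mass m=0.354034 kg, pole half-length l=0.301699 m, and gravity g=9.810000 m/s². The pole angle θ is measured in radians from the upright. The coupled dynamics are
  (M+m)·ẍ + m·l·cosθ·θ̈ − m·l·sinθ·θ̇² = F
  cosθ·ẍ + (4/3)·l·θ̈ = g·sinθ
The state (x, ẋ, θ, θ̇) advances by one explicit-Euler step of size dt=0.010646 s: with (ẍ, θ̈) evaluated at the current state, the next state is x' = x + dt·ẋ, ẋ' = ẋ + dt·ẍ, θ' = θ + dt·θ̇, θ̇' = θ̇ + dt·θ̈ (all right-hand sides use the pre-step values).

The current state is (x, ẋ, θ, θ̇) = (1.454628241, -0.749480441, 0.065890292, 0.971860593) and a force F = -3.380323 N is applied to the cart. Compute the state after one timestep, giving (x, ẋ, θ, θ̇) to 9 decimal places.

sinθ=0.065842625, cosθ=0.997830020
temp = (F + m·l·θ̇²·sinθ)/(M+m) = (-3.380323 + 0.006642536)/1.759408 = -1.917508880
θ̈ = (g·sinθ − cosθ·temp)/(l·(4/3 − m·cos²θ/(M+m))) = 7.487176935
ẍ = temp − m·l·θ̈·cosθ/(M+m) = -2.371060730
Euler: x'=1.454628241+0.010646·-0.749480441=1.446649272, ẋ'=-0.749480441+0.010646·-2.371060730=-0.774722754
       θ'=0.065890292+0.010646·0.971860593=0.076236720, θ̇'=0.971860593+0.010646·7.487176935=1.051569079

(1.446649272, -0.774722754, 0.076236720, 1.051569079)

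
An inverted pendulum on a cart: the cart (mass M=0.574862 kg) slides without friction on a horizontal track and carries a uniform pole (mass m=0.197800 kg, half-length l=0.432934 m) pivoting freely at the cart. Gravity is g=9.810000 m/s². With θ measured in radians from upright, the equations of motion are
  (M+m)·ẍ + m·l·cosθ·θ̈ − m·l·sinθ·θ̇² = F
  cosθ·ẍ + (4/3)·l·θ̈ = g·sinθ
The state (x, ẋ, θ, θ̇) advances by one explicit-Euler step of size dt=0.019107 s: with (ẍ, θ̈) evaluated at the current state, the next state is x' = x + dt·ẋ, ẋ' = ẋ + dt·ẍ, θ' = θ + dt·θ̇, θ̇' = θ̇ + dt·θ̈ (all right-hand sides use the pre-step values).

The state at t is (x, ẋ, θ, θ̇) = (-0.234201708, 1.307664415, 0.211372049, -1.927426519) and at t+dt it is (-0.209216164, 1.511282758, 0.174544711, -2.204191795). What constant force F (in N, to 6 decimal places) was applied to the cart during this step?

ẍ = (ẋ'−ẋ)/dt = (1.511282758−1.307664415)/0.019107 = 10.656741
θ̈ = (θ̇'−θ̇)/dt = (-2.204191795−-1.927426519)/0.019107 = -14.485020
sinθ=0.209802, cosθ=0.977744
F = (M+m)·ẍ + m·l·cosθ·θ̈ − m·l·sinθ·θ̇² = 8.234059 + -1.212808 − 0.066744 = 6.954506

F = 6.954506 N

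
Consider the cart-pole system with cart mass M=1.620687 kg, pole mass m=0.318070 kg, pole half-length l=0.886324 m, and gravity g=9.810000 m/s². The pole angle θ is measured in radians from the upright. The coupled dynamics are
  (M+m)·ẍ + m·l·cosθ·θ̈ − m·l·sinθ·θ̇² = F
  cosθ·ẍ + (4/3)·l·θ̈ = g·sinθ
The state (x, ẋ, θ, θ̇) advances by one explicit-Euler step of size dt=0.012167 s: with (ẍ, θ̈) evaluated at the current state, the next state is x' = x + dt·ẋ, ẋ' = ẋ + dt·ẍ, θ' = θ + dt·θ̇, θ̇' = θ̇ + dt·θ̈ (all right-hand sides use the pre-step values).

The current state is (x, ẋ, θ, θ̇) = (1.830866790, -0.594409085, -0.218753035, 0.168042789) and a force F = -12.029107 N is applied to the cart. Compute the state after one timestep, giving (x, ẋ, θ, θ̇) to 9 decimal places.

sinθ=-0.217012544, cosθ=0.976168815
temp = (F + m·l·θ̇²·sinθ)/(M+m) = (-12.029107 + -0.001727587)/1.938757 = -6.205437085
θ̈ = (g·sinθ − cosθ·temp)/(l·(4/3 − m·cos²θ/(M+m))) = 3.765956310
ẍ = temp − m·l·θ̈·cosθ/(M+m) = -6.739991654
Euler: x'=1.830866790+0.012167·-0.594409085=1.823634615, ẋ'=-0.594409085+0.012167·-6.739991654=-0.676414563
       θ'=-0.218753035+0.012167·0.168042789=-0.216708458, θ̇'=0.168042789+0.012167·3.765956310=0.213863179

(1.823634615, -0.676414563, -0.216708458, 0.213863179)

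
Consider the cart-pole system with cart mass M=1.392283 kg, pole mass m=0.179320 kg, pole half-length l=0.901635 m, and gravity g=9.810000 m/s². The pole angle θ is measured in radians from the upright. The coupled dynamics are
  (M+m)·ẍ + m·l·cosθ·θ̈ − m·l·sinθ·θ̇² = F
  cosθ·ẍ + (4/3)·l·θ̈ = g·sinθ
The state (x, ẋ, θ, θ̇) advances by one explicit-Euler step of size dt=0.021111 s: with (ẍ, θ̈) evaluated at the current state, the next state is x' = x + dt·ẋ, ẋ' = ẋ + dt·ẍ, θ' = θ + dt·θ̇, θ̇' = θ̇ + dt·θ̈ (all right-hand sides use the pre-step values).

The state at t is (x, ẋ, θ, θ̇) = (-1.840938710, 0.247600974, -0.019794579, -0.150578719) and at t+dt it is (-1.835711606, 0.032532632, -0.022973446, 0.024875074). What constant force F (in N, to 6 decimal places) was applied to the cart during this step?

F = -14.667164 N

ẍ = (ẋ'−ẋ)/dt = (0.032532632−0.247600974)/0.021111 = -10.187501
θ̈ = (θ̇'−θ̇)/dt = (0.024875074−-0.150578719)/0.021111 = 8.311013
sinθ=-0.019793, cosθ=0.999804
F = (M+m)·ẍ + m·l·cosθ·θ̈ − m·l·sinθ·θ̇² = -16.010708 + 1.343471 − -0.000073 = -14.667164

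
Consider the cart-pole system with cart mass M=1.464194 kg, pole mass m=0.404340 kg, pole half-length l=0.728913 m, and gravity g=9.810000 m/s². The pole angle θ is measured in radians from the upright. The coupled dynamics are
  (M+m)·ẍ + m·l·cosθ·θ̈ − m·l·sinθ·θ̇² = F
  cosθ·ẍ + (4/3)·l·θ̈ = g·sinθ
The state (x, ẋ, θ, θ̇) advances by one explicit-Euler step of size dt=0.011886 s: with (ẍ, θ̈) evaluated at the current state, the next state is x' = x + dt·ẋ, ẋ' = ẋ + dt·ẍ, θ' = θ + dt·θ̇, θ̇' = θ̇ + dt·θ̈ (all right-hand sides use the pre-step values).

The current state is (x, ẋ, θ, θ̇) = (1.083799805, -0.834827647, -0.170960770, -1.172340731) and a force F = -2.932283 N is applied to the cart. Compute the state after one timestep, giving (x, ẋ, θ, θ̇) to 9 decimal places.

(1.073877044, -0.853724146, -0.184895212, -1.173592243)

sinθ=-0.170129191, cosθ=0.985421767
temp = (F + m·l·θ̇²·sinθ)/(M+m) = (-2.932283 + -0.068914236)/1.868534 = -1.606177483
θ̈ = (g·sinθ − cosθ·temp)/(l·(4/3 − m·cos²θ/(M+m))) = -0.105292953
ẍ = temp − m·l·θ̈·cosθ/(M+m) = -1.589811471
Euler: x'=1.083799805+0.011886·-0.834827647=1.073877044, ẋ'=-0.834827647+0.011886·-1.589811471=-0.853724146
       θ'=-0.170960770+0.011886·-1.172340731=-0.184895212, θ̇'=-1.172340731+0.011886·-0.105292953=-1.173592243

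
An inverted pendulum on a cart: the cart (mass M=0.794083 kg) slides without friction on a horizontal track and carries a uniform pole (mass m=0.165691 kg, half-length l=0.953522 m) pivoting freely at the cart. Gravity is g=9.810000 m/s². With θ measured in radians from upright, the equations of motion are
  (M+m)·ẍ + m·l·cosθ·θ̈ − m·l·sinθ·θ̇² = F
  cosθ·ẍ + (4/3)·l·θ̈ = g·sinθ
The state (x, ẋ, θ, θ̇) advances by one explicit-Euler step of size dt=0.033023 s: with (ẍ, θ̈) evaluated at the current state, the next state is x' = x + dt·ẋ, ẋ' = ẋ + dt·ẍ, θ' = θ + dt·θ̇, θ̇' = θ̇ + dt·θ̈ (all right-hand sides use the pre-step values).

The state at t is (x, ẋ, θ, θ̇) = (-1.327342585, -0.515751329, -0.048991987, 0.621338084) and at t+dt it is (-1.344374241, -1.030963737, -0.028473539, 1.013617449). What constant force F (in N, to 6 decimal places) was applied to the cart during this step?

F = -13.096538 N

ẍ = (ẋ'−ẋ)/dt = (-1.030963737−-0.515751329)/0.033023 = -15.601623
θ̈ = (θ̇'−θ̇)/dt = (1.013617449−0.621338084)/0.033023 = 11.878974
sinθ=-0.048972, cosθ=0.998800
F = (M+m)·ẍ + m·l·cosθ·θ̈ − m·l·sinθ·θ̇² = -14.974032 + 1.874507 − -0.002987 = -13.096538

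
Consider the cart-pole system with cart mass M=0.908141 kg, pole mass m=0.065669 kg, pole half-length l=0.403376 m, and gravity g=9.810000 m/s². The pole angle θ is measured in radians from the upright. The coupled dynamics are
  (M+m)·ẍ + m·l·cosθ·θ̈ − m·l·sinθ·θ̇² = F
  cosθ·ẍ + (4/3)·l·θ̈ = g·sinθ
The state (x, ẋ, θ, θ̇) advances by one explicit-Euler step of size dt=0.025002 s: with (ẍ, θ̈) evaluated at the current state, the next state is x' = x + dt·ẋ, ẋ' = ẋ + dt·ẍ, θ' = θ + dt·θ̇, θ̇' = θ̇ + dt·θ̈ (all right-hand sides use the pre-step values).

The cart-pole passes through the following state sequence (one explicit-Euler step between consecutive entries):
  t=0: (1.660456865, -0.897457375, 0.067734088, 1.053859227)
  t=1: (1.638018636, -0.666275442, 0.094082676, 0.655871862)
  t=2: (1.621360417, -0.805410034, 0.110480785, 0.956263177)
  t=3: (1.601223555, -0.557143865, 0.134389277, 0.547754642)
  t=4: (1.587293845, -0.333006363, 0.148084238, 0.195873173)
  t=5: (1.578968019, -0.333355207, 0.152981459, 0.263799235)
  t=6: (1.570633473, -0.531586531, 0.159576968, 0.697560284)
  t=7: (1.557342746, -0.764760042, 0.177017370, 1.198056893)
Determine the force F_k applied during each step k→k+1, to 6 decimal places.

step 0→1:
  ẍ = (ẋ'−ẋ)/dt = (-0.666275442−-0.897457375)/0.025002 = 9.246538
  θ̈ = (θ̇'−θ̇)/dt = (0.655871862−1.053859227)/0.025002 = -15.918221
  sinθ=0.067682, cosθ=0.997707
  F = (M+m)·ẍ + m·l·cosθ·θ̈ − m·l·sinθ·θ̇² = 9.004371 + -0.420696 − 0.001991 = 8.581684
step 1→2:
  ẍ = (ẋ'−ẋ)/dt = (-0.805410034−-0.666275442)/0.025002 = -5.564938
  θ̈ = (θ̇'−θ̇)/dt = (0.956263177−0.655871862)/0.025002 = 12.014691
  sinθ=0.093944, cosθ=0.995577
  F = (M+m)·ẍ + m·l·cosθ·θ̈ − m·l·sinθ·θ̇² = -5.419193 + 0.316853 − 0.001070 = -5.103410
step 2→3:
  ẍ = (ẋ'−ẋ)/dt = (-0.557143865−-0.805410034)/0.025002 = 9.929852
  θ̈ = (θ̇'−θ̇)/dt = (0.547754642−0.956263177)/0.025002 = -16.339034
  sinθ=0.110256, cosθ=0.993903
  F = (M+m)·ẍ + m·l·cosθ·θ̈ − m·l·sinθ·θ̇² = 9.669790 + -0.430171 − 0.002671 = 9.236948
step 3→4:
  ẍ = (ẋ'−ẋ)/dt = (-0.333006363−-0.557143865)/0.025002 = 8.964783
  θ̈ = (θ̇'−θ̇)/dt = (0.195873173−0.547754642)/0.025002 = -14.074133
  sinθ=0.133985, cosθ=0.990983
  F = (M+m)·ẍ + m·l·cosθ·θ̈ − m·l·sinθ·θ̇² = 8.729995 + -0.369452 − 0.001065 = 8.359478
step 4→5:
  ẍ = (ẋ'−ẋ)/dt = (-0.333355207−-0.333006363)/0.025002 = -0.013953
  θ̈ = (θ̇'−θ̇)/dt = (0.263799235−0.195873173)/0.025002 = 2.716825
  sinθ=0.147544, cosθ=0.989056
  F = (M+m)·ẍ + m·l·cosθ·θ̈ − m·l·sinθ·θ̇² = -0.013587 + 0.071179 − 0.000150 = 0.057442
step 5→6:
  ẍ = (ẋ'−ẋ)/dt = (-0.531586531−-0.333355207)/0.025002 = -7.928619
  θ̈ = (θ̇'−θ̇)/dt = (0.697560284−0.263799235)/0.025002 = 17.349054
  sinθ=0.152385, cosθ=0.988321
  F = (M+m)·ẍ + m·l·cosθ·θ̈ − m·l·sinθ·θ̇² = -7.720968 + 0.454197 − 0.000281 = -7.267052
step 6→7:
  ẍ = (ẋ'−ẋ)/dt = (-0.764760042−-0.531586531)/0.025002 = -9.326194
  θ̈ = (θ̇'−θ̇)/dt = (1.198056893−0.697560284)/0.025002 = 20.018263
  sinθ=0.158901, cosθ=0.987295
  F = (M+m)·ẍ + m·l·cosθ·θ̈ − m·l·sinθ·θ̇² = -9.081941 + 0.523532 − 0.002048 = -8.560457

F_0 = 8.581684 N
F_1 = -5.103410 N
F_2 = 9.236948 N
F_3 = 8.359478 N
F_4 = 0.057442 N
F_5 = -7.267052 N
F_6 = -8.560457 N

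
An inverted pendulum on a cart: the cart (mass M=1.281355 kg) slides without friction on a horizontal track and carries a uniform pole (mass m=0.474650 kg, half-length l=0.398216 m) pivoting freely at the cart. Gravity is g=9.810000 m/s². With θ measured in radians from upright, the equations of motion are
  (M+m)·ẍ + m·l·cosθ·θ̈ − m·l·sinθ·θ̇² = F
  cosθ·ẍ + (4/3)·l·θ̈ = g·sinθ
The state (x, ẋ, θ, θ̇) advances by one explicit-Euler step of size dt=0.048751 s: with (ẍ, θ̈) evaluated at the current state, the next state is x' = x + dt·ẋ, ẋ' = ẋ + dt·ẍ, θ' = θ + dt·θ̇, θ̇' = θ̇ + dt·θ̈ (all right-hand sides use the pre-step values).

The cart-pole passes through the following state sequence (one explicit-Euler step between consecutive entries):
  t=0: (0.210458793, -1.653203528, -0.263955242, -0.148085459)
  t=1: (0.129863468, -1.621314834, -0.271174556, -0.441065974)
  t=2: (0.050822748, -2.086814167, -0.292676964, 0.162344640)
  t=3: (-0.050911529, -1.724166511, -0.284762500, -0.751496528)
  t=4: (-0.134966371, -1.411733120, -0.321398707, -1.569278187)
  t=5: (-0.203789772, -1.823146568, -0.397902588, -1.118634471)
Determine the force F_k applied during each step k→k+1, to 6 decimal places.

step 0→1:
  ẍ = (ẋ'−ẋ)/dt = (-1.621314834−-1.653203528)/0.048751 = 0.654114
  θ̈ = (θ̇'−θ̇)/dt = (-0.441065974−-0.148085459)/0.048751 = -6.009733
  sinθ=-0.260901, cosθ=0.965366
  F = (M+m)·ẍ + m·l·cosθ·θ̈ − m·l·sinθ·θ̇² = 1.148627 + -1.096577 − -0.001081 = 0.053131
step 1→2:
  ẍ = (ẋ'−ẋ)/dt = (-2.086814167−-1.621314834)/0.048751 = -9.548508
  θ̈ = (θ̇'−θ̇)/dt = (0.162344640−-0.441065974)/0.048751 = 12.377400
  sinθ=-0.267863, cosθ=0.963457
  F = (M+m)·ẍ + m·l·cosθ·θ̈ − m·l·sinθ·θ̇² = -16.767228 + 2.254000 − -0.009849 = -14.503379
step 2→3:
  ẍ = (ẋ'−ẋ)/dt = (-1.724166511−-2.086814167)/0.048751 = 7.438774
  θ̈ = (θ̇'−θ̇)/dt = (-0.751496528−0.162344640)/0.048751 = -18.745075
  sinθ=-0.288516, cosθ=0.957475
  F = (M+m)·ẍ + m·l·cosθ·θ̈ − m·l·sinθ·θ̇² = 13.062524 + -3.392398 − -0.001437 = 9.671563
step 3→4:
  ẍ = (ẋ'−ẋ)/dt = (-1.411733120−-1.724166511)/0.048751 = 6.408759
  θ̈ = (θ̇'−θ̇)/dt = (-1.569278187−-0.751496528)/0.048751 = -16.774664
  sinθ=-0.280930, cosθ=0.959728
  F = (M+m)·ẍ + m·l·cosθ·θ̈ − m·l·sinθ·θ̇² = 11.253812 + -3.042947 − -0.029988 = 8.240853
step 4→5:
  ẍ = (ẋ'−ẋ)/dt = (-1.823146568−-1.411733120)/0.048751 = -8.439077
  θ̈ = (θ̇'−θ̇)/dt = (-1.118634471−-1.569278187)/0.048751 = 9.243784
  sinθ=-0.315894, cosθ=0.948795
  F = (M+m)·ẍ + m·l·cosθ·θ̈ − m·l·sinθ·θ̇² = -14.819062 + 1.657731 − -0.147039 = -13.014291

F_0 = 0.053131 N
F_1 = -14.503379 N
F_2 = 9.671563 N
F_3 = 8.240853 N
F_4 = -13.014291 N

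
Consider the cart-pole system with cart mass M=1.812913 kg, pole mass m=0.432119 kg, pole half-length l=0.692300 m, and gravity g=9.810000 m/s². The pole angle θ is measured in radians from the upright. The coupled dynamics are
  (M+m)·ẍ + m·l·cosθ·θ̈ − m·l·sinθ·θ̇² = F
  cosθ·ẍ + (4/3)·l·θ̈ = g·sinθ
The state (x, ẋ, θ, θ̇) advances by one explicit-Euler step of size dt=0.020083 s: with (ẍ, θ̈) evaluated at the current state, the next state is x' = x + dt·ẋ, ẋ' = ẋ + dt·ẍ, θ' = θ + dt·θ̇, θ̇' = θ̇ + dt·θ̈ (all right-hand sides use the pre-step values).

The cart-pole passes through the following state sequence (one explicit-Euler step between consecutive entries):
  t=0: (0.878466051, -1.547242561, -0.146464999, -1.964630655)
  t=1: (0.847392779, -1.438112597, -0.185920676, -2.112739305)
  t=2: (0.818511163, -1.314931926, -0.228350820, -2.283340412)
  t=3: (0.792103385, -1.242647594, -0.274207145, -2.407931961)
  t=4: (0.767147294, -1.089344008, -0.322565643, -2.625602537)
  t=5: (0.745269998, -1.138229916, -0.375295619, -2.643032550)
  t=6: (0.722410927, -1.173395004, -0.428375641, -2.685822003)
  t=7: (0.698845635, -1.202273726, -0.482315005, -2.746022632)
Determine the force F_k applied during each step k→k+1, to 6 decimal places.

step 0→1:
  ẍ = (ẋ'−ẋ)/dt = (-1.438112597−-1.547242561)/0.020083 = 5.433947
  θ̈ = (θ̇'−θ̇)/dt = (-2.112739305−-1.964630655)/0.020083 = -7.374827
  sinθ=-0.145942, cosθ=0.989293
  F = (M+m)·ẍ + m·l·cosθ·θ̈ − m·l·sinθ·θ̇² = 12.199386 + -2.182602 − -0.168515 = 10.185299
step 1→2:
  ẍ = (ẋ'−ẋ)/dt = (-1.314931926−-1.438112597)/0.020083 = 6.133579
  θ̈ = (θ̇'−θ̇)/dt = (-2.283340412−-2.112739305)/0.020083 = -8.494802
  sinθ=-0.184851, cosθ=0.982766
  F = (M+m)·ẍ + m·l·cosθ·θ̈ − m·l·sinθ·θ̇² = 13.770082 + -2.497476 − -0.246838 = 11.519444
step 2→3:
  ẍ = (ẋ'−ẋ)/dt = (-1.242647594−-1.314931926)/0.020083 = 3.599280
  θ̈ = (θ̇'−θ̇)/dt = (-2.407931961−-2.283340412)/0.020083 = -6.203832
  sinθ=-0.226371, cosθ=0.974041
  F = (M+m)·ẍ + m·l·cosθ·θ̈ − m·l·sinθ·θ̇² = 8.080498 + -1.807736 − -0.353070 = 6.625832
step 3→4:
  ẍ = (ẋ'−ẋ)/dt = (-1.089344008−-1.242647594)/0.020083 = 7.633500
  θ̈ = (θ̇'−θ̇)/dt = (-2.625602537−-2.407931961)/0.020083 = -10.838549
  sinθ=-0.270784, cosθ=0.962640
  F = (M+m)·ẍ + m·l·cosθ·θ̈ − m·l·sinθ·θ̇² = 17.137452 + -3.121281 − -0.469687 = 14.485859
step 4→5:
  ẍ = (ẋ'−ẋ)/dt = (-1.138229916−-1.089344008)/0.020083 = -2.434194
  θ̈ = (θ̇'−θ̇)/dt = (-2.643032550−-2.625602537)/0.020083 = -0.867899
  sinθ=-0.317001, cosθ=0.948425
  F = (M+m)·ẍ + m·l·cosθ·θ̈ − m·l·sinθ·θ̇² = -5.464842 + -0.246246 − -0.653757 = -5.057332
step 5→6:
  ẍ = (ẋ'−ẋ)/dt = (-1.173395004−-1.138229916)/0.020083 = -1.750988
  θ̈ = (θ̇'−θ̇)/dt = (-2.685822003−-2.643032550)/0.020083 = -2.130631
  sinθ=-0.366548, cosθ=0.930399
  F = (M+m)·ẍ + m·l·cosθ·θ̈ − m·l·sinθ·θ̇² = -3.931024 + -0.593028 − -0.766008 = -3.758044
step 6→7:
  ẍ = (ẋ'−ẋ)/dt = (-1.202273726−-1.173395004)/0.020083 = -1.437969
  θ̈ = (θ̇'−θ̇)/dt = (-2.746022632−-2.685822003)/0.020083 = -2.997591
  sinθ=-0.415394, cosθ=0.909642
  F = (M+m)·ẍ + m·l·cosθ·θ̈ − m·l·sinθ·θ̇² = -3.228285 + -0.815719 − -0.896421 = -3.147583

F_0 = 10.185299 N
F_1 = 11.519444 N
F_2 = 6.625832 N
F_3 = 14.485859 N
F_4 = -5.057332 N
F_5 = -3.758044 N
F_6 = -3.147583 N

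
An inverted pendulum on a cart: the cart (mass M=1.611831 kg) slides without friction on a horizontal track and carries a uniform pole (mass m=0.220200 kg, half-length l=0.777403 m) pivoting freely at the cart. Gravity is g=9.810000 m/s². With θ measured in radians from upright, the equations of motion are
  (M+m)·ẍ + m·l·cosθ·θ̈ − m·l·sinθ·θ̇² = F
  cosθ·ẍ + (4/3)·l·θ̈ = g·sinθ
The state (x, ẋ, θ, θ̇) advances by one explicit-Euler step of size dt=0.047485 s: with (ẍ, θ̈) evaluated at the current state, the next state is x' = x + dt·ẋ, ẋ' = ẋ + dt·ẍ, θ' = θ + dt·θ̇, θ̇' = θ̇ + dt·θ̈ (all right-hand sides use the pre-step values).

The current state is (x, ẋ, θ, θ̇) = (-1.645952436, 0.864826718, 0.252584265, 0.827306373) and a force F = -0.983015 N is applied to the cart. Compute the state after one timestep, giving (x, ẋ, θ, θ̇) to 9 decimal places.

(-1.604886139, 0.826725144, 0.291868908, 0.975208688)

sinθ=0.249907057, cosθ=0.968269830
temp = (F + m·l·θ̇²·sinθ)/(M+m) = (-0.983015 + 0.029280250)/1.832031 = -0.520588762
θ̈ = (g·sinθ − cosθ·temp)/(l·(4/3 − m·cos²θ/(M+m))) = 3.114716541
ẍ = temp − m·l·θ̈·cosθ/(M+m) = -0.802391778
Euler: x'=-1.645952436+0.047485·0.864826718=-1.604886139, ẋ'=0.864826718+0.047485·-0.802391778=0.826725144
       θ'=0.252584265+0.047485·0.827306373=0.291868908, θ̇'=0.827306373+0.047485·3.114716541=0.975208688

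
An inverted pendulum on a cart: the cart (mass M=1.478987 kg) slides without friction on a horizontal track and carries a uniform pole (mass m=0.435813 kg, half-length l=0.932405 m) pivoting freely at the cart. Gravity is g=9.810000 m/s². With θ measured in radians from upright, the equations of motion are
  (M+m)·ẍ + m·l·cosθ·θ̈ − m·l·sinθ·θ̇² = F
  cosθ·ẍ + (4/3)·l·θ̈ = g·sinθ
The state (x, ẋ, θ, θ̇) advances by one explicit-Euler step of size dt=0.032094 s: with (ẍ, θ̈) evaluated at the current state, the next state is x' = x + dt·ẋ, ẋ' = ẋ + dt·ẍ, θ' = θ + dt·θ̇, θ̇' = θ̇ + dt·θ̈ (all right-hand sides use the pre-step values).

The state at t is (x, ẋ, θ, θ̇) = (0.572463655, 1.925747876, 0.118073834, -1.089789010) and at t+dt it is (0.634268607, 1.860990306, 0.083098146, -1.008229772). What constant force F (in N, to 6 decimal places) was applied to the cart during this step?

ẍ = (ẋ'−ẋ)/dt = (1.860990306−1.925747876)/0.032094 = -2.017747
θ̈ = (θ̇'−θ̇)/dt = (-1.008229772−-1.089789010)/0.032094 = 2.541261
sinθ=0.117800, cosθ=0.993037
F = (M+m)·ẍ + m·l·cosθ·θ̈ − m·l·sinθ·θ̇² = -3.863582 + 1.025462 − 0.056850 = -2.894970

F = -2.894970 N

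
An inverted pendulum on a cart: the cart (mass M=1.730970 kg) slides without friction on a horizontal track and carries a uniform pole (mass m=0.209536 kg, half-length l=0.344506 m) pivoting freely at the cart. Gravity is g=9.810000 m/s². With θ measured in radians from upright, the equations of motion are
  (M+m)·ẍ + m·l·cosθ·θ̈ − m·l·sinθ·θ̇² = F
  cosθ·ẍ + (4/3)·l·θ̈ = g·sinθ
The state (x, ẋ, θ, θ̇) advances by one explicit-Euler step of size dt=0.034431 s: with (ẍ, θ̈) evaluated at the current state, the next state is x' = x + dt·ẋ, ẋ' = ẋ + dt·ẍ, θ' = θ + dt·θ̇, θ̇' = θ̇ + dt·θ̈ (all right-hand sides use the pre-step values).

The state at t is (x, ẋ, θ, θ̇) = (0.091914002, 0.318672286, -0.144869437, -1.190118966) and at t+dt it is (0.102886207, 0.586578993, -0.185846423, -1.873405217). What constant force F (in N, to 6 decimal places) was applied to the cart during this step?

ẍ = (ẋ'−ẋ)/dt = (0.586578993−0.318672286)/0.034431 = 7.780974
θ̈ = (θ̇'−θ̇)/dt = (-1.873405217−-1.190118966)/0.034431 = -19.845089
sinθ=-0.144363, cosθ=0.989525
F = (M+m)·ẍ + m·l·cosθ·θ̈ − m·l·sinθ·θ̇² = 15.099026 + -1.417539 − -0.014760 = 13.696247

F = 13.696247 N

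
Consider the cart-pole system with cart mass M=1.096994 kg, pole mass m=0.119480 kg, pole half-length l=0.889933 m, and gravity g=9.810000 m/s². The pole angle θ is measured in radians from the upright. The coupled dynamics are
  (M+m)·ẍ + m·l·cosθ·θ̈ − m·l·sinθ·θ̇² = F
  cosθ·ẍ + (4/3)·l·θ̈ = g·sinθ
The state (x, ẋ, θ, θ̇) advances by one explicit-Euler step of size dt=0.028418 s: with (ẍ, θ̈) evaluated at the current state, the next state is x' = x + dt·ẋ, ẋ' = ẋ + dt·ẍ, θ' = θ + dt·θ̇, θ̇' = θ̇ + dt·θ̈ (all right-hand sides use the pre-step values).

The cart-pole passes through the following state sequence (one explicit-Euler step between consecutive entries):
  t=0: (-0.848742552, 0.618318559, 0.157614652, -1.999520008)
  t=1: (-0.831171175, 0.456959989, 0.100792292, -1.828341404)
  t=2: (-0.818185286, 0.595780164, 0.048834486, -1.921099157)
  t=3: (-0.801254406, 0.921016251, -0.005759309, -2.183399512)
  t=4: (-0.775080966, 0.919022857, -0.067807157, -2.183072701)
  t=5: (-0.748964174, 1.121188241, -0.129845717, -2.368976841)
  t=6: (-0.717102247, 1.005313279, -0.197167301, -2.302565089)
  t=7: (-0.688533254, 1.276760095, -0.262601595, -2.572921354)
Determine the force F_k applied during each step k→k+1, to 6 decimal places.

F_0 = -6.341371 N
F_1 = 5.561333 N
F_2 = 12.922793 N
F_3 = -0.081188 N
F_4 = 7.994336 N
F_5 = -4.636537 N
F_6 = 10.738139 N

step 0→1:
  ẍ = (ẋ'−ẋ)/dt = (0.456959989−0.618318559)/0.028418 = -5.678041
  θ̈ = (θ̇'−θ̇)/dt = (-1.828341404−-1.999520008)/0.028418 = 6.023598
  sinθ=0.156963, cosθ=0.987605
  F = (M+m)·ẍ + m·l·cosθ·θ̈ − m·l·sinθ·θ̇² = -6.907189 + 0.632545 − 0.066727 = -6.341371
step 1→2:
  ẍ = (ẋ'−ẋ)/dt = (0.595780164−0.456959989)/0.028418 = 4.884938
  θ̈ = (θ̇'−θ̇)/dt = (-1.921099157−-1.828341404)/0.028418 = -3.264049
  sinθ=0.100622, cosθ=0.994925
  F = (M+m)·ẍ + m·l·cosθ·θ̈ − m·l·sinθ·θ̇² = 5.942400 + -0.345302 − 0.035765 = 5.561333
step 2→3:
  ẍ = (ẋ'−ẋ)/dt = (0.921016251−0.595780164)/0.028418 = 11.444721
  θ̈ = (θ̇'−θ̇)/dt = (-2.183399512−-1.921099157)/0.028418 = -9.230078
  sinθ=0.048815, cosθ=0.998808
  F = (M+m)·ẍ + m·l·cosθ·θ̈ − m·l·sinθ·θ̇² = 13.922206 + -0.980257 − 0.019156 = 12.922793
step 3→4:
  ẍ = (ẋ'−ẋ)/dt = (0.919022857−0.921016251)/0.028418 = -0.070145
  θ̈ = (θ̇'−θ̇)/dt = (-2.183072701−-2.183399512)/0.028418 = 0.011500
  sinθ=-0.005759, cosθ=0.999983
  F = (M+m)·ẍ + m·l·cosθ·θ̈ − m·l·sinθ·θ̇² = -0.085330 + 0.001223 − -0.002919 = -0.081188
step 4→5:
  ẍ = (ẋ'−ẋ)/dt = (1.121188241−0.919022857)/0.028418 = 7.113991
  θ̈ = (θ̇'−θ̇)/dt = (-2.368976841−-2.183072701)/0.028418 = -6.541774
  sinθ=-0.067755, cosθ=0.997702
  F = (M+m)·ẍ + m·l·cosθ·θ̈ − m·l·sinθ·θ̇² = 8.653985 + -0.693983 − -0.034335 = 7.994336
step 5→6:
  ẍ = (ẋ'−ẋ)/dt = (1.005313279−1.121188241)/0.028418 = -4.077520
  θ̈ = (θ̇'−θ̇)/dt = (-2.302565089−-2.368976841)/0.028418 = 2.336961
  sinθ=-0.129481, cosθ=0.991582
  F = (M+m)·ẍ + m·l·cosθ·θ̈ − m·l·sinθ·θ̇² = -4.960197 + 0.246395 − -0.077265 = -4.636537
step 6→7:
  ẍ = (ẋ'−ẋ)/dt = (1.276760095−1.005313279)/0.028418 = 9.551932
  θ̈ = (θ̇'−θ̇)/dt = (-2.572921354−-2.302565089)/0.028418 = -9.513557
  sinθ=-0.195892, cosθ=0.980625
  F = (M+m)·ẍ + m·l·cosθ·θ̈ − m·l·sinθ·θ̇² = 11.619677 + -0.991970 − -0.110432 = 10.738139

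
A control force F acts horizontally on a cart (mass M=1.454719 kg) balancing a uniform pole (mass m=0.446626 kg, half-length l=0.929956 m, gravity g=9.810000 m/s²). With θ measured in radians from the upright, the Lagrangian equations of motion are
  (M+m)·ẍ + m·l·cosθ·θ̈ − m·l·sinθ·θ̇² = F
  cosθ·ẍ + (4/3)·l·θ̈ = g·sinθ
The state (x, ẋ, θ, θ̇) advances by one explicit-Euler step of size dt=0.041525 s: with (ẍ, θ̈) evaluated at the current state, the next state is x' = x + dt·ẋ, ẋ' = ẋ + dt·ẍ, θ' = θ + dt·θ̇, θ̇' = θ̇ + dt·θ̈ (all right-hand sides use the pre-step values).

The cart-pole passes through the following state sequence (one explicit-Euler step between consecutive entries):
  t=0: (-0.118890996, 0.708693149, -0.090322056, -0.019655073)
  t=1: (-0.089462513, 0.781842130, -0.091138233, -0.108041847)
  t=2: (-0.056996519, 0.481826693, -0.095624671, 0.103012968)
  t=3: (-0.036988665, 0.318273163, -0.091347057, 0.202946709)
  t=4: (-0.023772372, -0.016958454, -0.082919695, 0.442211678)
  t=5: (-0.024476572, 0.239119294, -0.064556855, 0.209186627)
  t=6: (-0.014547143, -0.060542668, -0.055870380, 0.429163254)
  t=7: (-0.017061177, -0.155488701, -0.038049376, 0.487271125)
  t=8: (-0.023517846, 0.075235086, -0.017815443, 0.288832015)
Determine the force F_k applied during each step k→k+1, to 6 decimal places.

step 0→1:
  ẍ = (ẋ'−ẋ)/dt = (0.781842130−0.708693149)/0.041525 = 1.761565
  θ̈ = (θ̇'−θ̇)/dt = (-0.108041847−-0.019655073)/0.041525 = -2.128520
  sinθ=-0.090199, cosθ=0.995924
  F = (M+m)·ẍ + m·l·cosθ·θ̈ − m·l·sinθ·θ̇² = 3.349343 + -0.880461 − -0.000014 = 2.468896
step 1→2:
  ẍ = (ẋ'−ẋ)/dt = (0.481826693−0.781842130)/0.041525 = -7.224935
  θ̈ = (θ̇'−θ̇)/dt = (0.103012968−-0.108041847)/0.041525 = 5.082596
  sinθ=-0.091012, cosθ=0.995850
  F = (M+m)·ẍ + m·l·cosθ·θ̈ − m·l·sinθ·θ̇² = -13.737095 + 2.102257 − -0.000441 = -11.634396
step 2→3:
  ẍ = (ẋ'−ẋ)/dt = (0.318273163−0.481826693)/0.041525 = -3.938676
  θ̈ = (θ̇'−θ̇)/dt = (0.202946709−0.103012968)/0.041525 = 2.406592
  sinθ=-0.095479, cosθ=0.995431
  F = (M+m)·ẍ + m·l·cosθ·θ̈ − m·l·sinθ·θ̇² = -7.488782 + 0.994994 − -0.000421 = -6.493368
step 3→4:
  ẍ = (ẋ'−ẋ)/dt = (-0.016958454−0.318273163)/0.041525 = -8.073007
  θ̈ = (θ̇'−θ̇)/dt = (0.442211678−0.202946709)/0.041525 = 5.761950
  sinθ=-0.091220, cosθ=0.995831
  F = (M+m)·ẍ + m·l·cosθ·θ̈ − m·l·sinθ·θ̇² = -15.349572 + 2.383205 − -0.001560 = -12.964806
step 4→5:
  ẍ = (ẋ'−ẋ)/dt = (0.239119294−-0.016958454)/0.041525 = 6.166833
  θ̈ = (θ̇'−θ̇)/dt = (0.209186627−0.442211678)/0.041525 = -5.611681
  sinθ=-0.082825, cosθ=0.996564
  F = (M+m)·ẍ + m·l·cosθ·θ̈ − m·l·sinθ·θ̇² = 11.725277 + -2.322762 − -0.006727 = 9.409243
step 5→6:
  ẍ = (ẋ'−ẋ)/dt = (-0.060542668−0.239119294)/0.041525 = -7.216423
  θ̈ = (θ̇'−θ̇)/dt = (0.429163254−0.209186627)/0.041525 = 5.297450
  sinθ=-0.064512, cosθ=0.997917
  F = (M+m)·ẍ + m·l·cosθ·θ̈ − m·l·sinθ·θ̇² = -13.720910 + 2.195673 − -0.001173 = -11.524064
step 6→7:
  ẍ = (ẋ'−ẋ)/dt = (-0.155488701−-0.060542668)/0.041525 = -2.286479
  θ̈ = (θ̇'−θ̇)/dt = (0.487271125−0.429163254)/0.041525 = 1.399347
  sinθ=-0.055841, cosθ=0.998440
  F = (M+m)·ẍ + m·l·cosθ·θ̈ − m·l·sinθ·θ̇² = -4.347385 + 0.580301 − -0.004272 = -3.762812
step 7→8:
  ẍ = (ẋ'−ẋ)/dt = (0.075235086−-0.155488701)/0.041525 = 5.556262
  θ̈ = (θ̇'−θ̇)/dt = (0.288832015−0.487271125)/0.041525 = -4.778787
  sinθ=-0.038040, cosθ=0.999276
  F = (M+m)·ẍ + m·l·cosθ·θ̈ − m·l·sinθ·θ̇² = 10.564371 + -1.983397 − -0.003751 = 8.584726

F_0 = 2.468896 N
F_1 = -11.634396 N
F_2 = -6.493368 N
F_3 = -12.964806 N
F_4 = 9.409243 N
F_5 = -11.524064 N
F_6 = -3.762812 N
F_7 = 8.584726 N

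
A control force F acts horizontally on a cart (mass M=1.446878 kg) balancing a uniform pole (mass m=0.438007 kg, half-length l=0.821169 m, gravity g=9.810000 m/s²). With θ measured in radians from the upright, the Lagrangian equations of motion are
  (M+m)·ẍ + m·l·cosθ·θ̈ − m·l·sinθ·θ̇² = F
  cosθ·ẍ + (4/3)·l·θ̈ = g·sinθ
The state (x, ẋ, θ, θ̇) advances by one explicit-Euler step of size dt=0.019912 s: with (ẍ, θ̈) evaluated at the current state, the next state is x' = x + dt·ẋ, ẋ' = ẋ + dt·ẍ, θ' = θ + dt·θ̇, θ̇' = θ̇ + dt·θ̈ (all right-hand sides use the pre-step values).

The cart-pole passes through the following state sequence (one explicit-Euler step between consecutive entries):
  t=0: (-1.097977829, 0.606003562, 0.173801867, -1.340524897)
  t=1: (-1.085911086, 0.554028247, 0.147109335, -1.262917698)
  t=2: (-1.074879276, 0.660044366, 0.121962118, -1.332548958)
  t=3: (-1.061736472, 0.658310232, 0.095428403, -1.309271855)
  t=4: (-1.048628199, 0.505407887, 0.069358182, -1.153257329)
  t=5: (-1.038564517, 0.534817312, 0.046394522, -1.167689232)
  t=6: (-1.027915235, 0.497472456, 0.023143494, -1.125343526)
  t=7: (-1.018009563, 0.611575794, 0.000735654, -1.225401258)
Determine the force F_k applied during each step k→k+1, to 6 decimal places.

step 0→1:
  ẍ = (ẋ'−ẋ)/dt = (0.554028247−0.606003562)/0.019912 = -2.610251
  θ̈ = (θ̇'−θ̇)/dt = (-1.262917698−-1.340524897)/0.019912 = 3.897509
  sinθ=0.172928, cosθ=0.984934
  F = (M+m)·ẍ + m·l·cosθ·θ̈ − m·l·sinθ·θ̇² = -4.920023 + 1.380728 − 0.111771 = -3.651066
step 1→2:
  ẍ = (ẋ'−ẋ)/dt = (0.660044366−0.554028247)/0.019912 = 5.324233
  θ̈ = (θ̇'−θ̇)/dt = (-1.332548958−-1.262917698)/0.019912 = -3.496950
  sinθ=0.146579, cosθ=0.989199
  F = (M+m)·ẍ + m·l·cosθ·θ̈ − m·l·sinθ·θ̇² = 10.035566 + -1.244190 − 0.084088 = 8.707288
step 2→3:
  ẍ = (ẋ'−ẋ)/dt = (0.658310232−0.660044366)/0.019912 = -0.087090
  θ̈ = (θ̇'−θ̇)/dt = (-1.309271855−-1.332548958)/0.019912 = 1.168999
  sinθ=0.121660, cosθ=0.992572
  F = (M+m)·ẍ + m·l·cosθ·θ̈ − m·l·sinθ·θ̇² = -0.164154 + 0.417340 − 0.077701 = 0.175484
step 3→4:
  ẍ = (ẋ'−ẋ)/dt = (0.505407887−0.658310232)/0.019912 = -7.678904
  θ̈ = (θ̇'−θ̇)/dt = (-1.153257329−-1.309271855)/0.019912 = 7.835201
  sinθ=0.095284, cosθ=0.995450
  F = (M+m)·ẍ + m·l·cosθ·θ̈ − m·l·sinθ·θ̇² = -14.473852 + 2.805326 − 0.058748 = -11.727274
step 4→5:
  ẍ = (ẋ'−ẋ)/dt = (0.534817312−0.505407887)/0.019912 = 1.476970
  θ̈ = (θ̇'−θ̇)/dt = (-1.167689232−-1.153257329)/0.019912 = -0.724784
  sinθ=0.069303, cosθ=0.997596
  F = (M+m)·ẍ + m·l·cosθ·θ̈ − m·l·sinθ·θ̇² = 2.783918 + -0.260062 − 0.033152 = 2.490704
step 5→6:
  ẍ = (ẋ'−ẋ)/dt = (0.497472456−0.534817312)/0.019912 = -1.875495
  θ̈ = (θ̇'−θ̇)/dt = (-1.125343526−-1.167689232)/0.019912 = 2.126643
  sinθ=0.046378, cosθ=0.998924
  F = (M+m)·ẍ + m·l·cosθ·θ̈ − m·l·sinθ·θ̇² = -3.535092 + 0.764083 − 0.022745 = -2.793754
step 6→7:
  ẍ = (ẋ'−ẋ)/dt = (0.611575794−0.497472456)/0.019912 = 5.730381
  θ̈ = (θ̇'−θ̇)/dt = (-1.225401258−-1.125343526)/0.019912 = -5.024997
  sinθ=0.023141, cosθ=0.999732
  F = (M+m)·ẍ + m·l·cosθ·θ̈ − m·l·sinθ·θ̇² = 10.801108 + -1.806896 − 0.010541 = 8.983672

F_0 = -3.651066 N
F_1 = 8.707288 N
F_2 = 0.175484 N
F_3 = -11.727274 N
F_4 = 2.490704 N
F_5 = -2.793754 N
F_6 = 8.983672 N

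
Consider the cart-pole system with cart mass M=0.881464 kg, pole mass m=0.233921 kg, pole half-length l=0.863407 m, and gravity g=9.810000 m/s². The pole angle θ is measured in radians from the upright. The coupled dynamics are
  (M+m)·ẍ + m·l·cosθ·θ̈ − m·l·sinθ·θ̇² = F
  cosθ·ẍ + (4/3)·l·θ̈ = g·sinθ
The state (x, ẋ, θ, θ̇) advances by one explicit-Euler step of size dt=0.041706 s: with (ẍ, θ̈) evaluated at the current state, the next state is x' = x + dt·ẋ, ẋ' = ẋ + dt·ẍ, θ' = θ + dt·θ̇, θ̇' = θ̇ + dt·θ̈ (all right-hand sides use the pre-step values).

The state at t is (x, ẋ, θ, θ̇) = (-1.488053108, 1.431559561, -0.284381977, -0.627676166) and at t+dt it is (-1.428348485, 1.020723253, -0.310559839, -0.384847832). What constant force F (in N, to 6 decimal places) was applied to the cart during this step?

ẍ = (ẋ'−ẋ)/dt = (1.020723253−1.431559561)/0.041706 = -9.850772
θ̈ = (θ̇'−θ̇)/dt = (-0.384847832−-0.627676166)/0.041706 = 5.822384
sinθ=-0.280564, cosθ=0.959835
F = (M+m)·ẍ + m·l·cosθ·θ̈ − m·l·sinθ·θ̇² = -10.987404 + 1.128710 − -0.022325 = -9.836369

F = -9.836369 N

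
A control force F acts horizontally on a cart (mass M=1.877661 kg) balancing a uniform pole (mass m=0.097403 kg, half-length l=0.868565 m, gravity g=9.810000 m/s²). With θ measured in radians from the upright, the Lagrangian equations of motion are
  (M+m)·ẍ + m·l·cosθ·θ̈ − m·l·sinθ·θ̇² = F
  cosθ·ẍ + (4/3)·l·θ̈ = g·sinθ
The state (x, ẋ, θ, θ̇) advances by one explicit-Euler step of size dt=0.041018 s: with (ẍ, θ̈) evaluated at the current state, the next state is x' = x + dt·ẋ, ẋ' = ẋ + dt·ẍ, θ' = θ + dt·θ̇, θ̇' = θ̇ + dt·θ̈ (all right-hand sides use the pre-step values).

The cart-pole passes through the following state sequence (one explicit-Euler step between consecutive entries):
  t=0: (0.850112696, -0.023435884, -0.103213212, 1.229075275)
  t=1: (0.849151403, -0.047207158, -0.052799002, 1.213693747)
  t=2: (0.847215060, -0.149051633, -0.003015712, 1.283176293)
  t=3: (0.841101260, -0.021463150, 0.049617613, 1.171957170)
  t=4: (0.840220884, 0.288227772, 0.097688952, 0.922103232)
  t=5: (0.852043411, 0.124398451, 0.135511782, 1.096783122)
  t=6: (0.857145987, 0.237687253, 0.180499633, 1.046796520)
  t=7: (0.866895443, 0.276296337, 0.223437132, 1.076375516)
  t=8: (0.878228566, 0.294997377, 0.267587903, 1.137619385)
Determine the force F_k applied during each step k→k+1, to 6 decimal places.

step 0→1:
  ẍ = (ẋ'−ẋ)/dt = (-0.047207158−-0.023435884)/0.041018 = -0.579533
  θ̈ = (θ̇'−θ̇)/dt = (1.213693747−1.229075275)/0.041018 = -0.374995
  sinθ=-0.103030, cosθ=0.994678
  F = (M+m)·ẍ + m·l·cosθ·θ̈ − m·l·sinθ·θ̇² = -1.144614 + -0.031556 − -0.013167 = -1.163003
step 1→2:
  ẍ = (ẋ'−ẋ)/dt = (-0.149051633−-0.047207158)/0.041018 = -2.482922
  θ̈ = (θ̇'−θ̇)/dt = (1.283176293−1.213693747)/0.041018 = 1.693953
  sinθ=-0.052774, cosθ=0.998606
  F = (M+m)·ẍ + m·l·cosθ·θ̈ − m·l·sinθ·θ̇² = -4.903929 + 0.143110 − -0.006577 = -4.754242
step 2→3:
  ẍ = (ẋ'−ẋ)/dt = (-0.021463150−-0.149051633)/0.041018 = 3.110549
  θ̈ = (θ̇'−θ̇)/dt = (1.171957170−1.283176293)/0.041018 = -2.711471
  sinθ=-0.003016, cosθ=0.999995
  F = (M+m)·ẍ + m·l·cosθ·θ̈ − m·l·sinθ·θ̇² = 6.143533 + -0.229392 − -0.000420 = 5.914561
step 3→4:
  ẍ = (ẋ'−ẋ)/dt = (0.288227772−-0.021463150)/0.041018 = 7.550122
  θ̈ = (θ̇'−θ̇)/dt = (0.922103232−1.171957170)/0.041018 = -6.091324
  sinθ=0.049597, cosθ=0.998769
  F = (M+m)·ẍ + m·l·cosθ·θ̈ − m·l·sinθ·θ̇² = 14.911975 + -0.514697 − 0.005763 = 14.391515
step 4→5:
  ẍ = (ẋ'−ẋ)/dt = (0.124398451−0.288227772)/0.041018 = -3.994084
  θ̈ = (θ̇'−θ̇)/dt = (1.096783122−0.922103232)/0.041018 = 4.258615
  sinθ=0.097534, cosθ=0.995232
  F = (M+m)·ẍ + m·l·cosθ·θ̈ − m·l·sinθ·θ̇² = -7.888571 + 0.358565 − 0.007016 = -7.537022
step 5→6:
  ẍ = (ẋ'−ẋ)/dt = (0.237687253−0.124398451)/0.041018 = 2.761929
  θ̈ = (θ̇'−θ̇)/dt = (1.046796520−1.096783122)/0.041018 = -1.218650
  sinθ=0.135097, cosθ=0.990832
  F = (M+m)·ẍ + m·l·cosθ·θ̈ − m·l·sinθ·θ̇² = 5.454986 + -0.102154 − 0.013749 = 5.339084
step 6→7:
  ẍ = (ẋ'−ẋ)/dt = (0.276296337−0.237687253)/0.041018 = 0.941272
  θ̈ = (θ̇'−θ̇)/dt = (1.076375516−1.046796520)/0.041018 = 0.721122
  sinθ=0.179521, cosθ=0.983754
  F = (M+m)·ẍ + m·l·cosθ·θ̈ − m·l·sinθ·θ̇² = 1.859072 + 0.060016 − 0.016642 = 1.902446
step 7→8:
  ẍ = (ẋ'−ẋ)/dt = (0.294997377−0.276296337)/0.041018 = 0.455923
  θ̈ = (θ̇'−θ̇)/dt = (1.137619385−1.076375516)/0.041018 = 1.493097
  sinθ=0.221583, cosθ=0.975142
  F = (M+m)·ẍ + m·l·cosθ·θ̈ − m·l·sinθ·θ̇² = 0.900477 + 0.123177 − 0.021719 = 1.001935

F_0 = -1.163003 N
F_1 = -4.754242 N
F_2 = 5.914561 N
F_3 = 14.391515 N
F_4 = -7.537022 N
F_5 = 5.339084 N
F_6 = 1.902446 N
F_7 = 1.001935 N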